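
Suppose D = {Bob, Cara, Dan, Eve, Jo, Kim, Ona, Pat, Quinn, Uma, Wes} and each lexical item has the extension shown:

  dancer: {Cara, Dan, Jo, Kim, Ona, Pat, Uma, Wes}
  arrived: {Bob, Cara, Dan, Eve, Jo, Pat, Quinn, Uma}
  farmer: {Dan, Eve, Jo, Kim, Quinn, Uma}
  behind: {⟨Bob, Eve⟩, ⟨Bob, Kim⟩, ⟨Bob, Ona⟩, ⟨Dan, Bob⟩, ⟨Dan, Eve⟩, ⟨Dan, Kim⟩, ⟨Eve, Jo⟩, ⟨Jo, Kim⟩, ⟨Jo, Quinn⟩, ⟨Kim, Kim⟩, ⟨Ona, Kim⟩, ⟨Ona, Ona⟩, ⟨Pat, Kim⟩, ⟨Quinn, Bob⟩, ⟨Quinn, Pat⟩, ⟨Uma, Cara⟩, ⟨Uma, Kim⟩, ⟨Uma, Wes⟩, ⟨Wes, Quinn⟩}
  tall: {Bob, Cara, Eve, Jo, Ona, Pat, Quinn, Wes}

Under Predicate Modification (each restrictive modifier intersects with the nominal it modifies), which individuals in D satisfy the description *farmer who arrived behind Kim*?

⟦who arrived⟧ = ⟦arrived⟧ = {Bob, Cara, Dan, Eve, Jo, Pat, Quinn, Uma}
⟦behind Kim⟧ = {x : ⟨x, Kim⟩ ∈ ⟦behind⟧} = {Bob, Dan, Jo, Kim, Ona, Pat, Uma}
⟦farmer⟧ = {Dan, Eve, Jo, Kim, Quinn, Uma}
… ∩ ⟦who arrived⟧ = {Dan, Eve, Jo, Kim, Quinn, Uma} ∩ {Bob, Cara, Dan, Eve, Jo, Pat, Quinn, Uma} = {Dan, Eve, Jo, Quinn, Uma}
… ∩ ⟦behind Kim⟧ = {Dan, Eve, Jo, Quinn, Uma} ∩ {Bob, Dan, Jo, Kim, Ona, Pat, Uma} = {Dan, Jo, Uma}
So ⟦farmer who arrived behind Kim⟧ = {Dan, Jo, Uma}.

{Dan, Jo, Uma}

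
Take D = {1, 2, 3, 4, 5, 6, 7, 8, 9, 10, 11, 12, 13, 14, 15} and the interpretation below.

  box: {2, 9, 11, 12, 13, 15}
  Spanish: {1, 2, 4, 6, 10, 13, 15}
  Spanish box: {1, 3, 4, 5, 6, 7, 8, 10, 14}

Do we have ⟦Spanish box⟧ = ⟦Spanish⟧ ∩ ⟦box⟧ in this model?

⟦Spanish⟧ ∩ ⟦box⟧ = {1, 2, 4, 6, 10, 13, 15} ∩ {2, 9, 11, 12, 13, 15} = {2, 13, 15}
Observed ⟦Spanish box⟧ = {1, 3, 4, 5, 6, 7, 8, 10, 14}.
These differ, so the modifier is not intersective in this model.

no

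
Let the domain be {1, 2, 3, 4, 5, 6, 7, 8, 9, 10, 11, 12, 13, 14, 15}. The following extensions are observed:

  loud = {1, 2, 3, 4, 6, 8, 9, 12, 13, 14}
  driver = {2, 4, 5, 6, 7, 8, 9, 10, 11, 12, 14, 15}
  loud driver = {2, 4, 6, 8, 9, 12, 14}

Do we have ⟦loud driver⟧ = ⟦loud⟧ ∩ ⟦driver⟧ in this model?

yes

⟦loud⟧ ∩ ⟦driver⟧ = {1, 2, 3, 4, 6, 8, 9, 12, 13, 14} ∩ {2, 4, 5, 6, 7, 8, 9, 10, 11, 12, 14, 15} = {2, 4, 6, 8, 9, 12, 14}
Observed ⟦loud driver⟧ = {2, 4, 6, 8, 9, 12, 14}.
These coincide, so the modifier is intersective here.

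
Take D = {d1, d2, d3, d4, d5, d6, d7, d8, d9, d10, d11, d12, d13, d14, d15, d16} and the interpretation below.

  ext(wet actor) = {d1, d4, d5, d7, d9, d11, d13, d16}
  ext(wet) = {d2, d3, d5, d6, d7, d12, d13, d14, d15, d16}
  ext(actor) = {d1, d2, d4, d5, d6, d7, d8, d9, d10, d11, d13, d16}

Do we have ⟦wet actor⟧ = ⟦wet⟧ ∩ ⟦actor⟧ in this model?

no

⟦wet⟧ ∩ ⟦actor⟧ = {d2, d3, d5, d6, d7, d12, d13, d14, d15, d16} ∩ {d1, d2, d4, d5, d6, d7, d8, d9, d10, d11, d13, d16} = {d2, d5, d6, d7, d13, d16}
Observed ⟦wet actor⟧ = {d1, d4, d5, d7, d9, d11, d13, d16}.
These differ, so the modifier is not intersective in this model.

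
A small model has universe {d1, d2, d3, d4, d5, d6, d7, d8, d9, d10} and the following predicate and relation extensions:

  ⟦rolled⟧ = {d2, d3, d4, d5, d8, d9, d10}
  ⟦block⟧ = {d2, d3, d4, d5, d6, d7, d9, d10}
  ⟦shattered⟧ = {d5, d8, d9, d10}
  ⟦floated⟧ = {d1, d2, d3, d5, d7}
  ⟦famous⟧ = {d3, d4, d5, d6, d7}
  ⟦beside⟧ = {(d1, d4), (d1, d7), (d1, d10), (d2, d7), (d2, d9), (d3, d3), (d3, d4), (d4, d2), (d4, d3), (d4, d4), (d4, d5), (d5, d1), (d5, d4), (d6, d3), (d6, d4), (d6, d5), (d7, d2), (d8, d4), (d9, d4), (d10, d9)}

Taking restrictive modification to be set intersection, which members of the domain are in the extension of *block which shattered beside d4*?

{d5, d9}

⟦which shattered⟧ = ⟦shattered⟧ = {d5, d8, d9, d10}
⟦beside d4⟧ = {x : ⟨x, d4⟩ ∈ ⟦beside⟧} = {d1, d3, d4, d5, d6, d8, d9}
⟦block⟧ = {d2, d3, d4, d5, d6, d7, d9, d10}
… ∩ ⟦which shattered⟧ = {d2, d3, d4, d5, d6, d7, d9, d10} ∩ {d5, d8, d9, d10} = {d5, d9, d10}
… ∩ ⟦beside d4⟧ = {d5, d9, d10} ∩ {d1, d3, d4, d5, d6, d8, d9} = {d5, d9}
So ⟦block which shattered beside d4⟧ = {d5, d9}.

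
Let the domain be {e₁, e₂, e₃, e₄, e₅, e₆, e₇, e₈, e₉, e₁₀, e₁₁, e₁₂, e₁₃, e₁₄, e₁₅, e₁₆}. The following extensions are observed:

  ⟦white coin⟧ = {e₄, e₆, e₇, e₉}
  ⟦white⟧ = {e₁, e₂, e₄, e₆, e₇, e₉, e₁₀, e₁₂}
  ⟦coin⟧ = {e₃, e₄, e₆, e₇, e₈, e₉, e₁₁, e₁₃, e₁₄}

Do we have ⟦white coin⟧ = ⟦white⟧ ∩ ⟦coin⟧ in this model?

⟦white⟧ ∩ ⟦coin⟧ = {e₁, e₂, e₄, e₆, e₇, e₉, e₁₀, e₁₂} ∩ {e₃, e₄, e₆, e₇, e₈, e₉, e₁₁, e₁₃, e₁₄} = {e₄, e₆, e₇, e₉}
Observed ⟦white coin⟧ = {e₄, e₆, e₇, e₉}.
These coincide, so the modifier is intersective here.

yes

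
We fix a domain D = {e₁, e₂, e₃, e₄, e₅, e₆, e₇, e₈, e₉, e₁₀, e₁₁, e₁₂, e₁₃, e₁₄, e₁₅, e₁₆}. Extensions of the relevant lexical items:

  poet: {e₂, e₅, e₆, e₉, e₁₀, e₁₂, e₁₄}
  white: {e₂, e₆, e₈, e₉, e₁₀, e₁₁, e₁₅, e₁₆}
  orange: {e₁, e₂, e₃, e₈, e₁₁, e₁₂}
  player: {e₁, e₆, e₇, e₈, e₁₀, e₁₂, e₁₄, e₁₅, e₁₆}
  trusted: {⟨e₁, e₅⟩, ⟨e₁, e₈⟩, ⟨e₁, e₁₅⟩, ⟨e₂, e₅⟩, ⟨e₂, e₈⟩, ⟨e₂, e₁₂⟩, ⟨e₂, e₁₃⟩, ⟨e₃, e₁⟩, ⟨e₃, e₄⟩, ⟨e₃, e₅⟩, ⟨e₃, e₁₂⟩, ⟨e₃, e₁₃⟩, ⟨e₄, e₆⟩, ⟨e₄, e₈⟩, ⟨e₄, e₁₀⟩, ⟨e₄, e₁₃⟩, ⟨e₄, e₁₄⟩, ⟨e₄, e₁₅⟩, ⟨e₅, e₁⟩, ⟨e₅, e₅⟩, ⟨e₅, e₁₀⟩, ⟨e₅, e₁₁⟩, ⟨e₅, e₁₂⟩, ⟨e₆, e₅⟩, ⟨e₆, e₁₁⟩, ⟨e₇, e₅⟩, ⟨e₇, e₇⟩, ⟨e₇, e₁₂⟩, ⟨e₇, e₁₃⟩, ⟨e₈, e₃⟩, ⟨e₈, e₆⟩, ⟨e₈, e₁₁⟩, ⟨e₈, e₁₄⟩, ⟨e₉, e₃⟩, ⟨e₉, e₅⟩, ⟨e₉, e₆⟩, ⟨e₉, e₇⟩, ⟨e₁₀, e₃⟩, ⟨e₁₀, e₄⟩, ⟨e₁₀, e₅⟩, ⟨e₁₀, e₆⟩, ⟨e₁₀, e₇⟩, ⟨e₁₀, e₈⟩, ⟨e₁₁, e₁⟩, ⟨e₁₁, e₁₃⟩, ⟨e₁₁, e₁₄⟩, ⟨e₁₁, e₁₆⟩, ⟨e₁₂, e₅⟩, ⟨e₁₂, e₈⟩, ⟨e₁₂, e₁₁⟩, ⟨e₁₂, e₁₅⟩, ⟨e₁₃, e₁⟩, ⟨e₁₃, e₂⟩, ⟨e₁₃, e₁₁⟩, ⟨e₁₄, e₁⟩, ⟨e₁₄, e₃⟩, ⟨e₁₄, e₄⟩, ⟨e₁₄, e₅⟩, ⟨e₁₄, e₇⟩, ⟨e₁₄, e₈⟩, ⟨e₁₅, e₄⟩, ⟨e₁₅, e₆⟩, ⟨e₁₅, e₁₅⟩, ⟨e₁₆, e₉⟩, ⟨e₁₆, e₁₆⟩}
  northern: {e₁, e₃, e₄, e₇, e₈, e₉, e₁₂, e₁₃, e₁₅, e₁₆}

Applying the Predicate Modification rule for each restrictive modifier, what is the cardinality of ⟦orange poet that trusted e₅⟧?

⟦that trusted e₅⟧ = {x : ⟨x, e₅⟩ ∈ ⟦trusted⟧} = {e₁, e₂, e₃, e₅, e₆, e₇, e₉, e₁₀, e₁₂, e₁₄}
⟦poet⟧ = {e₂, e₅, e₆, e₉, e₁₀, e₁₂, e₁₄}
… ∩ ⟦that trusted e₅⟧ = {e₂, e₅, e₆, e₉, e₁₀, e₁₂, e₁₄} ∩ {e₁, e₂, e₃, e₅, e₆, e₇, e₉, e₁₀, e₁₂, e₁₄} = {e₂, e₅, e₆, e₉, e₁₀, e₁₂, e₁₄}
… ∩ ⟦orange⟧ = {e₂, e₅, e₆, e₉, e₁₀, e₁₂, e₁₄} ∩ {e₁, e₂, e₃, e₈, e₁₁, e₁₂} = {e₂, e₁₂}
⟦orange poet that trusted e₅⟧ = {e₂, e₁₂}, so the cardinality is 2.

2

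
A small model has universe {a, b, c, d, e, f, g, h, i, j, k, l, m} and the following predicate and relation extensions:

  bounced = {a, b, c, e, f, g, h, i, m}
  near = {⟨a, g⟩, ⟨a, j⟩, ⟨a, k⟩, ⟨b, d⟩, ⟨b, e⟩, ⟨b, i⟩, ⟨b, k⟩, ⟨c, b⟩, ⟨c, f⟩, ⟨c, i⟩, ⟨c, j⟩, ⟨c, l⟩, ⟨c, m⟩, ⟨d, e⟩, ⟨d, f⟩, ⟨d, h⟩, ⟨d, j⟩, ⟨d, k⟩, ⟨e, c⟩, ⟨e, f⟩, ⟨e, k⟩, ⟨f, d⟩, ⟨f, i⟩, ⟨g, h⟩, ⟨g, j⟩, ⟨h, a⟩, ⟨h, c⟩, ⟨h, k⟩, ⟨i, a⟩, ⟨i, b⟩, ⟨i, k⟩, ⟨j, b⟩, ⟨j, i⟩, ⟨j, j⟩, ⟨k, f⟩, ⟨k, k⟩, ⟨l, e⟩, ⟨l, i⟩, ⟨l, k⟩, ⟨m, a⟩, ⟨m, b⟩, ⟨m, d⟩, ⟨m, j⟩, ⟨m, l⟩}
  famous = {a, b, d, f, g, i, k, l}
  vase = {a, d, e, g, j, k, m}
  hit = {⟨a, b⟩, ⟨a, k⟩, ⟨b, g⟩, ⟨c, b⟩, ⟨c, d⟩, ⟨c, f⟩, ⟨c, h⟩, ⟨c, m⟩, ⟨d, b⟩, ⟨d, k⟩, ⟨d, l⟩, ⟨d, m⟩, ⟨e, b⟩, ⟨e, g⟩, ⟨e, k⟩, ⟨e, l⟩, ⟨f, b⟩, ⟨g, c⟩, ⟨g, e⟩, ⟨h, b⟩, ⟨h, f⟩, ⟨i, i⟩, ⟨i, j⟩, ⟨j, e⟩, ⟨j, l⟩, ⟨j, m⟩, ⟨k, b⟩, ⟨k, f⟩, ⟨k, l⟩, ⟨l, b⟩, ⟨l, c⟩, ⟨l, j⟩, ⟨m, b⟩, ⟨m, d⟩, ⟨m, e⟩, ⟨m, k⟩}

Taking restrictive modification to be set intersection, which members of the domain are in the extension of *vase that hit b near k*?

{a, d, e, k}

⟦that hit b⟧ = {x : ⟨x, b⟩ ∈ ⟦hit⟧} = {a, c, d, e, f, h, k, l, m}
⟦near k⟧ = {x : ⟨x, k⟩ ∈ ⟦near⟧} = {a, b, d, e, h, i, k, l}
⟦vase⟧ = {a, d, e, g, j, k, m}
… ∩ ⟦that hit b⟧ = {a, d, e, g, j, k, m} ∩ {a, c, d, e, f, h, k, l, m} = {a, d, e, k, m}
… ∩ ⟦near k⟧ = {a, d, e, k, m} ∩ {a, b, d, e, h, i, k, l} = {a, d, e, k}
So ⟦vase that hit b near k⟧ = {a, d, e, k}.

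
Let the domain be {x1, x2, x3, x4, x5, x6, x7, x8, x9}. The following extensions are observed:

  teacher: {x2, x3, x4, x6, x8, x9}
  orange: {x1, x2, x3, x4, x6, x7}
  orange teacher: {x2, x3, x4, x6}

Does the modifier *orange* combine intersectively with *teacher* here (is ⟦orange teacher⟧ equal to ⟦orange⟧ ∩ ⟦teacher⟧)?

yes

⟦orange⟧ ∩ ⟦teacher⟧ = {x1, x2, x3, x4, x6, x7} ∩ {x2, x3, x4, x6, x8, x9} = {x2, x3, x4, x6}
Observed ⟦orange teacher⟧ = {x2, x3, x4, x6}.
These coincide, so the modifier is intersective here.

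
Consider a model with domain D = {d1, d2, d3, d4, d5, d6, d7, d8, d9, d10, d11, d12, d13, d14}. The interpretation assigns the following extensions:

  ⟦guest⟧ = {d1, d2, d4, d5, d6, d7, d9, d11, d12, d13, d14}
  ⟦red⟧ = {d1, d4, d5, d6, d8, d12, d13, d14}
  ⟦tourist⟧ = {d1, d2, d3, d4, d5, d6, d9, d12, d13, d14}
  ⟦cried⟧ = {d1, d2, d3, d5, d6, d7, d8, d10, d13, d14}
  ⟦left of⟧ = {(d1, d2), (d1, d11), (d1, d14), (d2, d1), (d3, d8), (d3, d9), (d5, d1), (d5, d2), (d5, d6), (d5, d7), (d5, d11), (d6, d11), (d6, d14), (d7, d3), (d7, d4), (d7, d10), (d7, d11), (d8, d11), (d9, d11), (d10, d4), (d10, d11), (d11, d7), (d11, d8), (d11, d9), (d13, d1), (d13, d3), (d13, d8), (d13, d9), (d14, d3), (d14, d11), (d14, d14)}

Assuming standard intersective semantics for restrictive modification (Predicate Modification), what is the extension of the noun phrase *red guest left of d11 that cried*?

{d1, d5, d6, d14}

⟦left of d11⟧ = {x : ⟨x, d11⟩ ∈ ⟦left of⟧} = {d1, d5, d6, d7, d8, d9, d10, d14}
⟦that cried⟧ = ⟦cried⟧ = {d1, d2, d3, d5, d6, d7, d8, d10, d13, d14}
⟦guest⟧ = {d1, d2, d4, d5, d6, d7, d9, d11, d12, d13, d14}
… ∩ ⟦left of d11⟧ = {d1, d2, d4, d5, d6, d7, d9, d11, d12, d13, d14} ∩ {d1, d5, d6, d7, d8, d9, d10, d14} = {d1, d5, d6, d7, d9, d14}
… ∩ ⟦that cried⟧ = {d1, d5, d6, d7, d9, d14} ∩ {d1, d2, d3, d5, d6, d7, d8, d10, d13, d14} = {d1, d5, d6, d7, d14}
… ∩ ⟦red⟧ = {d1, d5, d6, d7, d14} ∩ {d1, d4, d5, d6, d8, d12, d13, d14} = {d1, d5, d6, d14}
So ⟦red guest left of d11 that cried⟧ = {d1, d5, d6, d14}.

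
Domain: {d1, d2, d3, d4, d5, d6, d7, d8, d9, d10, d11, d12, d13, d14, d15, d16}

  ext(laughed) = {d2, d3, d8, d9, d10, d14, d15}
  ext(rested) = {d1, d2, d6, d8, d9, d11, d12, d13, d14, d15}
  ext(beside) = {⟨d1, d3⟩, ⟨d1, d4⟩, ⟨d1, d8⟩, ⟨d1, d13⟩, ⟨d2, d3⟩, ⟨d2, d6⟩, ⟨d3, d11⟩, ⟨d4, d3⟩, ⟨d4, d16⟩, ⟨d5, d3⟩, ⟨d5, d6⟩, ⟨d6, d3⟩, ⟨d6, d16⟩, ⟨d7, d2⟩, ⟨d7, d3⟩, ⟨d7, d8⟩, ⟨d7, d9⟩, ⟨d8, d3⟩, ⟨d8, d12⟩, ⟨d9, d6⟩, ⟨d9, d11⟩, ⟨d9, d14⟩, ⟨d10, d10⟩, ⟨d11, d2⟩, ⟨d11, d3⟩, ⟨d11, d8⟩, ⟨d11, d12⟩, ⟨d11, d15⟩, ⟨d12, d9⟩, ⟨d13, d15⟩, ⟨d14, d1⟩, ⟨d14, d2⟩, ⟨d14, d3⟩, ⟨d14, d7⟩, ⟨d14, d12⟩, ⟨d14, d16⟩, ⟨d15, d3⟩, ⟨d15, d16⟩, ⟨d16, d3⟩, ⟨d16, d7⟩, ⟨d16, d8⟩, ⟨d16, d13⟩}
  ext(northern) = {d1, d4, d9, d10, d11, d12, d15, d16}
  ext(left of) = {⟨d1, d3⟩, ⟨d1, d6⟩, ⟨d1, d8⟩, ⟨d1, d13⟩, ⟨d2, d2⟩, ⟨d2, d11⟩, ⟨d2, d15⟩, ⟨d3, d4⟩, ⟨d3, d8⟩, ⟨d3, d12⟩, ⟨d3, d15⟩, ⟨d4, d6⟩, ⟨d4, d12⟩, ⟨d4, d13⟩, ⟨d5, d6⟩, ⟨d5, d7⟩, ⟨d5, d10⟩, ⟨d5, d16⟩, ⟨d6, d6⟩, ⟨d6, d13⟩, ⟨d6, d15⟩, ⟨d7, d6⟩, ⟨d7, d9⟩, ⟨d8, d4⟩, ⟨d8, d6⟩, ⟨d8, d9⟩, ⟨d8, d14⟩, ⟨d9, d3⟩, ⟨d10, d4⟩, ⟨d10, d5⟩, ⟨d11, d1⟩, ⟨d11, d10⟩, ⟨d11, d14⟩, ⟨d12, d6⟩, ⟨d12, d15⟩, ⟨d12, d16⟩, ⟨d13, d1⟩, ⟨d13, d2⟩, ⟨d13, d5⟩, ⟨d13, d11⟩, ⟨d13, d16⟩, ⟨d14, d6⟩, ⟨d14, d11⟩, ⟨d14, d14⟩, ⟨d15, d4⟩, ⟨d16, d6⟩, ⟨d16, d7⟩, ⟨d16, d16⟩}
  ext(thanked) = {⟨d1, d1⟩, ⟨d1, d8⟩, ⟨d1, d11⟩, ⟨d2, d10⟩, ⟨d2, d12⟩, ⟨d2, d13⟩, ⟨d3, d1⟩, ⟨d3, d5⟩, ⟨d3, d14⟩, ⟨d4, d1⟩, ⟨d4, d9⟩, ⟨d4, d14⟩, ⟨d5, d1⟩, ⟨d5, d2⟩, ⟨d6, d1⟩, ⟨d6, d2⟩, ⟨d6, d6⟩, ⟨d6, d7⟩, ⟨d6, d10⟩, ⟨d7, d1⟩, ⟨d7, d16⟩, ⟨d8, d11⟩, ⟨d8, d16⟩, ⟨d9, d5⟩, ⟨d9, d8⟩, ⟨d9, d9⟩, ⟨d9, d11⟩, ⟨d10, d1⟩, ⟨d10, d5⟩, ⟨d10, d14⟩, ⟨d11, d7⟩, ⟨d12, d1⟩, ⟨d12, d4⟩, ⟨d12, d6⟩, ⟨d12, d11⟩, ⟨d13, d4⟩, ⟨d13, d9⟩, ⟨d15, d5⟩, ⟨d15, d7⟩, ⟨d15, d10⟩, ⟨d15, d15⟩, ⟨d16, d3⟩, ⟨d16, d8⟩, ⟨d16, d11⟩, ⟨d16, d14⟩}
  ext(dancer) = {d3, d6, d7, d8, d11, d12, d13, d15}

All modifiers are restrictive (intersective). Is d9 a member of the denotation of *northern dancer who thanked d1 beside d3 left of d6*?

⟦who thanked d1⟧ = {x : ⟨x, d1⟩ ∈ ⟦thanked⟧} = {d1, d3, d4, d5, d6, d7, d10, d12}
⟦beside d3⟧ = {x : ⟨x, d3⟩ ∈ ⟦beside⟧} = {d1, d2, d4, d5, d6, d7, d8, d11, d14, d15, d16}
⟦left of d6⟧ = {x : ⟨x, d6⟩ ∈ ⟦left of⟧} = {d1, d4, d5, d6, d7, d8, d12, d14, d16}
⟦dancer⟧ = {d3, d6, d7, d8, d11, d12, d13, d15}
… ∩ ⟦who thanked d1⟧ = {d3, d6, d7, d8, d11, d12, d13, d15} ∩ {d1, d3, d4, d5, d6, d7, d10, d12} = {d3, d6, d7, d12}
… ∩ ⟦beside d3⟧ = {d3, d6, d7, d12} ∩ {d1, d2, d4, d5, d6, d7, d8, d11, d14, d15, d16} = {d6, d7}
… ∩ ⟦left of d6⟧ = {d6, d7} ∩ {d1, d4, d5, d6, d7, d8, d12, d14, d16} = {d6, d7}
… ∩ ⟦northern⟧ = {d6, d7} ∩ {d1, d4, d9, d10, d11, d12, d15, d16} = ∅
⟦northern dancer who thanked d1 beside d3 left of d6⟧ = ∅; d9 ∉ this set.

no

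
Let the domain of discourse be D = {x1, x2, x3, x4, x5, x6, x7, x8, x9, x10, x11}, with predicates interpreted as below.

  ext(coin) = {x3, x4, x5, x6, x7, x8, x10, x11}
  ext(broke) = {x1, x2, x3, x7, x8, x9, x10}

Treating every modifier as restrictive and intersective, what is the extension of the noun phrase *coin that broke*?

{x3, x7, x8, x10}

⟦that broke⟧ = ⟦broke⟧ = {x1, x2, x3, x7, x8, x9, x10}
⟦coin⟧ = {x3, x4, x5, x6, x7, x8, x10, x11}
… ∩ ⟦that broke⟧ = {x3, x4, x5, x6, x7, x8, x10, x11} ∩ {x1, x2, x3, x7, x8, x9, x10} = {x3, x7, x8, x10}
So ⟦coin that broke⟧ = {x3, x7, x8, x10}.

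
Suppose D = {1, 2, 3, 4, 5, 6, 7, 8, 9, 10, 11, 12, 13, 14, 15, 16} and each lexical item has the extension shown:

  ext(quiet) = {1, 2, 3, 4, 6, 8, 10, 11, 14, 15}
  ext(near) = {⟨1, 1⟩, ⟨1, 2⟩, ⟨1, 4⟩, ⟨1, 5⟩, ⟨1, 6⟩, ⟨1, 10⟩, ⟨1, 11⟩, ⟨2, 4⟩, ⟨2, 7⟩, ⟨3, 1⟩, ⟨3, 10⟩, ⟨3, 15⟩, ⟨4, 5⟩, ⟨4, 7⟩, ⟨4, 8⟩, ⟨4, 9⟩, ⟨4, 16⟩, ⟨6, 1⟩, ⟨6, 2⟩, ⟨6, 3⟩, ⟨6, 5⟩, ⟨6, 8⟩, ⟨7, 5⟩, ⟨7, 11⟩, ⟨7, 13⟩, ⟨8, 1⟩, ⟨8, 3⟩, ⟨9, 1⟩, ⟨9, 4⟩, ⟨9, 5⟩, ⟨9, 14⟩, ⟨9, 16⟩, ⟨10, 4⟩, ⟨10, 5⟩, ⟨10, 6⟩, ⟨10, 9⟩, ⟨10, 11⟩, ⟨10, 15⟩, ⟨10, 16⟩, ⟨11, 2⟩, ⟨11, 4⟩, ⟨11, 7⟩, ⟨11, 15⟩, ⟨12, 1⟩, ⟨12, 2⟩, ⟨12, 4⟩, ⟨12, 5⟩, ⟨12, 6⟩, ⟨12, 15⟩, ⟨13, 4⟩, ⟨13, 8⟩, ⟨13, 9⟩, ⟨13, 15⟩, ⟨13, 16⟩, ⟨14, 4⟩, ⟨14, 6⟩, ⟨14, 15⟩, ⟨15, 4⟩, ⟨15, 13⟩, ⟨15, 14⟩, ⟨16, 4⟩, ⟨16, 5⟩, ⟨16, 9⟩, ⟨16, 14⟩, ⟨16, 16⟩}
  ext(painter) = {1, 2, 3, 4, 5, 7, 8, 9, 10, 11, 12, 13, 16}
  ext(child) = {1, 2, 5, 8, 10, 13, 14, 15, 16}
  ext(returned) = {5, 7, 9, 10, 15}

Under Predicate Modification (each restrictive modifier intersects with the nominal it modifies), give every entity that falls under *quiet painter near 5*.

⟦near 5⟧ = {x : ⟨x, 5⟩ ∈ ⟦near⟧} = {1, 4, 6, 7, 9, 10, 12, 16}
⟦painter⟧ = {1, 2, 3, 4, 5, 7, 8, 9, 10, 11, 12, 13, 16}
… ∩ ⟦near 5⟧ = {1, 2, 3, 4, 5, 7, 8, 9, 10, 11, 12, 13, 16} ∩ {1, 4, 6, 7, 9, 10, 12, 16} = {1, 4, 7, 9, 10, 12, 16}
… ∩ ⟦quiet⟧ = {1, 4, 7, 9, 10, 12, 16} ∩ {1, 2, 3, 4, 6, 8, 10, 11, 14, 15} = {1, 4, 10}
So ⟦quiet painter near 5⟧ = {1, 4, 10}.

{1, 4, 10}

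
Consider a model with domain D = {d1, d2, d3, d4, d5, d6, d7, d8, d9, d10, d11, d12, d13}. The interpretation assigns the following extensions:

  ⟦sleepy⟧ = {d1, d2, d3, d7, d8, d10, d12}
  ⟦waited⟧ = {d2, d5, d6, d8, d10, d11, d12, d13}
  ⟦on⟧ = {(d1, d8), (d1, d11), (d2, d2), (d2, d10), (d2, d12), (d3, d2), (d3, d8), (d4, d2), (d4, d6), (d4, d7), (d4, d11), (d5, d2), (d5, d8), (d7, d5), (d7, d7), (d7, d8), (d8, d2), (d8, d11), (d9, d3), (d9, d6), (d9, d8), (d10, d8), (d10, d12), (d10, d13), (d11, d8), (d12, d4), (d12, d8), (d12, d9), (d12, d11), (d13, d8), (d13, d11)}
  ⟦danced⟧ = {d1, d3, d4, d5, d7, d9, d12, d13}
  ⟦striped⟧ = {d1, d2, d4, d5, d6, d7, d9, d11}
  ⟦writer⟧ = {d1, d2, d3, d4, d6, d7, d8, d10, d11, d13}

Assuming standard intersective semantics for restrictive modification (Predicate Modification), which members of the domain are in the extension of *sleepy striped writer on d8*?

{d1, d7}

⟦on d8⟧ = {x : ⟨x, d8⟩ ∈ ⟦on⟧} = {d1, d3, d5, d7, d9, d10, d11, d12, d13}
⟦writer⟧ = {d1, d2, d3, d4, d6, d7, d8, d10, d11, d13}
… ∩ ⟦on d8⟧ = {d1, d2, d3, d4, d6, d7, d8, d10, d11, d13} ∩ {d1, d3, d5, d7, d9, d10, d11, d12, d13} = {d1, d3, d7, d10, d11, d13}
… ∩ ⟦sleepy⟧ = {d1, d3, d7, d10, d11, d13} ∩ {d1, d2, d3, d7, d8, d10, d12} = {d1, d3, d7, d10}
… ∩ ⟦striped⟧ = {d1, d3, d7, d10} ∩ {d1, d2, d4, d5, d6, d7, d9, d11} = {d1, d7}
So ⟦sleepy striped writer on d8⟧ = {d1, d7}.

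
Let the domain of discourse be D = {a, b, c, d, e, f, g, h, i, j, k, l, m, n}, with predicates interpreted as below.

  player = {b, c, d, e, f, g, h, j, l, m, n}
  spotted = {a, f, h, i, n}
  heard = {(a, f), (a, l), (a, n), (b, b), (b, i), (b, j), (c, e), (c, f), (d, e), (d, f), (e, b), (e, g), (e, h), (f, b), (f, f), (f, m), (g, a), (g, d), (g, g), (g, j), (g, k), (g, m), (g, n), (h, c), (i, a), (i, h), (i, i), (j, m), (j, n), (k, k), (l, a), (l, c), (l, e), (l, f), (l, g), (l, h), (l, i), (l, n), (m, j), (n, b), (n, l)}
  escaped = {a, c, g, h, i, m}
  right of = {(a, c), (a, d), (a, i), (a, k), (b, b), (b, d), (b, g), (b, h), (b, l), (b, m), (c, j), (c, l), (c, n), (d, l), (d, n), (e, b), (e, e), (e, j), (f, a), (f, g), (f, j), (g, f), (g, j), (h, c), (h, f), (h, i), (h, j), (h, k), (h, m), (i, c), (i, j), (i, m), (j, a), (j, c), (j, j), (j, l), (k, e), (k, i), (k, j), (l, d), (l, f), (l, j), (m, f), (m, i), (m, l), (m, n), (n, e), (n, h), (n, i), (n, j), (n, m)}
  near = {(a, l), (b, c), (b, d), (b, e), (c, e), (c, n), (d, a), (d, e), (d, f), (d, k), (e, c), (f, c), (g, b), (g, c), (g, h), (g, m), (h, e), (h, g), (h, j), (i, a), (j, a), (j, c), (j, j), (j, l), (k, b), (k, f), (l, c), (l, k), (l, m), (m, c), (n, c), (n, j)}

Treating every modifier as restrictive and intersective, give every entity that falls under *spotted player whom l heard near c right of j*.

⟦whom l heard⟧ = {x : ⟨l, x⟩ ∈ ⟦heard⟧} = {a, c, e, f, g, h, i, n}
⟦near c⟧ = {x : ⟨x, c⟩ ∈ ⟦near⟧} = {b, e, f, g, j, l, m, n}
⟦right of j⟧ = {x : ⟨x, j⟩ ∈ ⟦right of⟧} = {c, e, f, g, h, i, j, k, l, n}
⟦player⟧ = {b, c, d, e, f, g, h, j, l, m, n}
… ∩ ⟦whom l heard⟧ = {b, c, d, e, f, g, h, j, l, m, n} ∩ {a, c, e, f, g, h, i, n} = {c, e, f, g, h, n}
… ∩ ⟦near c⟧ = {c, e, f, g, h, n} ∩ {b, e, f, g, j, l, m, n} = {e, f, g, n}
… ∩ ⟦right of j⟧ = {e, f, g, n} ∩ {c, e, f, g, h, i, j, k, l, n} = {e, f, g, n}
… ∩ ⟦spotted⟧ = {e, f, g, n} ∩ {a, f, h, i, n} = {f, n}
So ⟦spotted player whom l heard near c right of j⟧ = {f, n}.

{f, n}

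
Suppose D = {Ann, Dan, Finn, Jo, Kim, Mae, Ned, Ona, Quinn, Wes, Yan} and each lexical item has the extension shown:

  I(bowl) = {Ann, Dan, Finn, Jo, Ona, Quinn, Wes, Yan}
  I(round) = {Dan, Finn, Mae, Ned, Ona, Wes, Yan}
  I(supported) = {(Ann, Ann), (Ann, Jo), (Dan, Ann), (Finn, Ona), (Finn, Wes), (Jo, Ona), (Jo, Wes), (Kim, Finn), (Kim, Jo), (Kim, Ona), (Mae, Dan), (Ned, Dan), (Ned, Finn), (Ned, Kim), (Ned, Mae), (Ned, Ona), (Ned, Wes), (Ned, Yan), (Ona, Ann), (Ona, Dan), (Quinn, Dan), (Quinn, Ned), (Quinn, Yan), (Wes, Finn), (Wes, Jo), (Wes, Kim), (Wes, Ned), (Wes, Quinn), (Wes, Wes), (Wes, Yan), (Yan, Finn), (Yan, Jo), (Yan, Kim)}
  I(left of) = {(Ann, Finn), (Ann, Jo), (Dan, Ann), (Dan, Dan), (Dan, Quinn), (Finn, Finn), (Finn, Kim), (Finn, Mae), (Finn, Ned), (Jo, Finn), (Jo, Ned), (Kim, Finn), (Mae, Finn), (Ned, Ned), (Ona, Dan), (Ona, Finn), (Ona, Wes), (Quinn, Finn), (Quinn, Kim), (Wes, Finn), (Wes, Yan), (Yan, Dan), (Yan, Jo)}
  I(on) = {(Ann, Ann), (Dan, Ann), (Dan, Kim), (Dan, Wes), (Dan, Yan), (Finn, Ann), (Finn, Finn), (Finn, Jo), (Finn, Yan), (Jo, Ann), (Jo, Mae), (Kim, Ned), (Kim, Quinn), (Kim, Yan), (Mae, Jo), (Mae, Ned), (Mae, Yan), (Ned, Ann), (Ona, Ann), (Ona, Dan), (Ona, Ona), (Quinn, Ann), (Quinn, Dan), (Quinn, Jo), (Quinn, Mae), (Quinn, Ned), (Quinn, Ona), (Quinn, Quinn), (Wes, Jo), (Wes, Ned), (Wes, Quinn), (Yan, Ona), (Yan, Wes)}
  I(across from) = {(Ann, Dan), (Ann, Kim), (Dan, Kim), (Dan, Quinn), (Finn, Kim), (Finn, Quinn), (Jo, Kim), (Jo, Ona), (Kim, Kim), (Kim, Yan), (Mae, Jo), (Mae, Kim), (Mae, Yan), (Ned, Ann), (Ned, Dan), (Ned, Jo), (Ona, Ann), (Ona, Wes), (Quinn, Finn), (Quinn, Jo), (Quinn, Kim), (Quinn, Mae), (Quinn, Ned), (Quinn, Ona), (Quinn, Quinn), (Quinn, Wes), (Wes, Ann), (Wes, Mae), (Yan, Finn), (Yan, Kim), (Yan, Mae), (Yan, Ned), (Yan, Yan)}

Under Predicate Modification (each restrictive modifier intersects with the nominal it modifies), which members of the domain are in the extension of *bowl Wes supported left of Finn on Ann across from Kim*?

{Finn, Jo, Quinn}

⟦Wes supported⟧ = {x : ⟨Wes, x⟩ ∈ ⟦supported⟧} = {Finn, Jo, Kim, Ned, Quinn, Wes, Yan}
⟦left of Finn⟧ = {x : ⟨x, Finn⟩ ∈ ⟦left of⟧} = {Ann, Finn, Jo, Kim, Mae, Ona, Quinn, Wes}
⟦on Ann⟧ = {x : ⟨x, Ann⟩ ∈ ⟦on⟧} = {Ann, Dan, Finn, Jo, Ned, Ona, Quinn}
⟦across from Kim⟧ = {x : ⟨x, Kim⟩ ∈ ⟦across from⟧} = {Ann, Dan, Finn, Jo, Kim, Mae, Quinn, Yan}
⟦bowl⟧ = {Ann, Dan, Finn, Jo, Ona, Quinn, Wes, Yan}
… ∩ ⟦Wes supported⟧ = {Ann, Dan, Finn, Jo, Ona, Quinn, Wes, Yan} ∩ {Finn, Jo, Kim, Ned, Quinn, Wes, Yan} = {Finn, Jo, Quinn, Wes, Yan}
… ∩ ⟦left of Finn⟧ = {Finn, Jo, Quinn, Wes, Yan} ∩ {Ann, Finn, Jo, Kim, Mae, Ona, Quinn, Wes} = {Finn, Jo, Quinn, Wes}
… ∩ ⟦on Ann⟧ = {Finn, Jo, Quinn, Wes} ∩ {Ann, Dan, Finn, Jo, Ned, Ona, Quinn} = {Finn, Jo, Quinn}
… ∩ ⟦across from Kim⟧ = {Finn, Jo, Quinn} ∩ {Ann, Dan, Finn, Jo, Kim, Mae, Quinn, Yan} = {Finn, Jo, Quinn}
So ⟦bowl Wes supported left of Finn on Ann across from Kim⟧ = {Finn, Jo, Quinn}.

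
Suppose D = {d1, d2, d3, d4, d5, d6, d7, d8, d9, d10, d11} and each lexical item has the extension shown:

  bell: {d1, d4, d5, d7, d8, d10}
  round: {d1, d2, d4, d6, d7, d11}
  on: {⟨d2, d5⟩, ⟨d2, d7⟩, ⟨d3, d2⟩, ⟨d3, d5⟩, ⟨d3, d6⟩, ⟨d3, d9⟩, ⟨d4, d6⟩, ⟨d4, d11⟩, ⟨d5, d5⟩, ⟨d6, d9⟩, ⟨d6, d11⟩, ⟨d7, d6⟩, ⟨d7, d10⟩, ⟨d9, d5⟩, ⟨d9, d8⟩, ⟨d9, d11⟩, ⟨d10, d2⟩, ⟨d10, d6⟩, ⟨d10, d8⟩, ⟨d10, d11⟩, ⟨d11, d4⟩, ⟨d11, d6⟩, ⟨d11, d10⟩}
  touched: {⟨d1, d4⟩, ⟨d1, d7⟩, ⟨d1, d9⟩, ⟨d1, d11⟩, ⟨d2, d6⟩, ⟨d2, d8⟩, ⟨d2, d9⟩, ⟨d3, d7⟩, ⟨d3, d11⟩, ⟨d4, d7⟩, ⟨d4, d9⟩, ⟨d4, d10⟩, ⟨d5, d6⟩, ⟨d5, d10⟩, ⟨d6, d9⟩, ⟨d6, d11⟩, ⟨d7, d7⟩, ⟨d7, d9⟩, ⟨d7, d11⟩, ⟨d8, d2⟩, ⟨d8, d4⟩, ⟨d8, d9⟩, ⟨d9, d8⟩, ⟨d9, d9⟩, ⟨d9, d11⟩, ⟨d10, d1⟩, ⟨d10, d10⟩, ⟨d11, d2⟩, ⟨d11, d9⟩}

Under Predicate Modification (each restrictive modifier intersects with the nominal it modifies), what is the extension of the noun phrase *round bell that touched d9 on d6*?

⟦that touched d9⟧ = {x : ⟨x, d9⟩ ∈ ⟦touched⟧} = {d1, d2, d4, d6, d7, d8, d9, d11}
⟦on d6⟧ = {x : ⟨x, d6⟩ ∈ ⟦on⟧} = {d3, d4, d7, d10, d11}
⟦bell⟧ = {d1, d4, d5, d7, d8, d10}
… ∩ ⟦that touched d9⟧ = {d1, d4, d5, d7, d8, d10} ∩ {d1, d2, d4, d6, d7, d8, d9, d11} = {d1, d4, d7, d8}
… ∩ ⟦on d6⟧ = {d1, d4, d7, d8} ∩ {d3, d4, d7, d10, d11} = {d4, d7}
… ∩ ⟦round⟧ = {d4, d7} ∩ {d1, d2, d4, d6, d7, d11} = {d4, d7}
So ⟦round bell that touched d9 on d6⟧ = {d4, d7}.

{d4, d7}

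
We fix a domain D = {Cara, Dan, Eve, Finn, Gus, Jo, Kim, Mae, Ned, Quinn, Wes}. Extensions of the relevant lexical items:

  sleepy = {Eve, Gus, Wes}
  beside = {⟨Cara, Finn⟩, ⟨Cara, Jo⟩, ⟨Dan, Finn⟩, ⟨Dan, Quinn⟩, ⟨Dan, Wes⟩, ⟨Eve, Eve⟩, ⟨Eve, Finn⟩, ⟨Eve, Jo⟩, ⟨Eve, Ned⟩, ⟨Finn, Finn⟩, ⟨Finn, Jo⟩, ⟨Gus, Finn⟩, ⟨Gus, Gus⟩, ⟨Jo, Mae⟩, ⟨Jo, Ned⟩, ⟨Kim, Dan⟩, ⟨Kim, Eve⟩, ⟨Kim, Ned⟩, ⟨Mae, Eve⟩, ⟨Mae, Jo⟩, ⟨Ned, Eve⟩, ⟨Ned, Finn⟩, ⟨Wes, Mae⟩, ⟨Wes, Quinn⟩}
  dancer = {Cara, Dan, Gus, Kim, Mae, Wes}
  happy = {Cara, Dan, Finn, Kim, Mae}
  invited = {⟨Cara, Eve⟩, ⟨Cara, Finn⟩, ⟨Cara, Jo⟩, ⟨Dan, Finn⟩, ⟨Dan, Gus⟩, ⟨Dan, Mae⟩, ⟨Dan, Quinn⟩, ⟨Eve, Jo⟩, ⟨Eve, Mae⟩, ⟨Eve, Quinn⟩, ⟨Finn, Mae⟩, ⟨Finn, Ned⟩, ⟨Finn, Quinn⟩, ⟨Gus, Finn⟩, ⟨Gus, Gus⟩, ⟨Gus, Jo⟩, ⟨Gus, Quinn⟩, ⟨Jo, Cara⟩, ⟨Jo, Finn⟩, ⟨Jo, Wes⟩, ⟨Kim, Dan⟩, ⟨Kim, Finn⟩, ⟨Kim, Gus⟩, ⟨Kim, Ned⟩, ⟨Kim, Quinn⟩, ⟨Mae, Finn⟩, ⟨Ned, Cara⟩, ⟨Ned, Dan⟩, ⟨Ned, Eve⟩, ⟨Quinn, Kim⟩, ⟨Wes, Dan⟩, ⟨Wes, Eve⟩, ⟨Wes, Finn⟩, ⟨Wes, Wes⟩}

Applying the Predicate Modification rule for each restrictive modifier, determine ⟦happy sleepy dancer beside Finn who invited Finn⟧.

∅

⟦beside Finn⟧ = {x : ⟨x, Finn⟩ ∈ ⟦beside⟧} = {Cara, Dan, Eve, Finn, Gus, Ned}
⟦who invited Finn⟧ = {x : ⟨x, Finn⟩ ∈ ⟦invited⟧} = {Cara, Dan, Gus, Jo, Kim, Mae, Wes}
⟦dancer⟧ = {Cara, Dan, Gus, Kim, Mae, Wes}
… ∩ ⟦beside Finn⟧ = {Cara, Dan, Gus, Kim, Mae, Wes} ∩ {Cara, Dan, Eve, Finn, Gus, Ned} = {Cara, Dan, Gus}
… ∩ ⟦who invited Finn⟧ = {Cara, Dan, Gus} ∩ {Cara, Dan, Gus, Jo, Kim, Mae, Wes} = {Cara, Dan, Gus}
… ∩ ⟦happy⟧ = {Cara, Dan, Gus} ∩ {Cara, Dan, Finn, Kim, Mae} = {Cara, Dan}
… ∩ ⟦sleepy⟧ = {Cara, Dan} ∩ {Eve, Gus, Wes} = ∅
So ⟦happy sleepy dancer beside Finn who invited Finn⟧ = ∅.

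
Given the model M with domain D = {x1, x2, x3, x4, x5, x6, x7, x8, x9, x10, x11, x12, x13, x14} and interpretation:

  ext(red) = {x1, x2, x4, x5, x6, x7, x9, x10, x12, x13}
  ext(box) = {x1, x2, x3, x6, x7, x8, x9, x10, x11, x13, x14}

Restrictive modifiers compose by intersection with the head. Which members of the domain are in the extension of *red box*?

{x1, x2, x6, x7, x9, x10, x13}

⟦box⟧ = {x1, x2, x3, x6, x7, x8, x9, x10, x11, x13, x14}
… ∩ ⟦red⟧ = {x1, x2, x3, x6, x7, x8, x9, x10, x11, x13, x14} ∩ {x1, x2, x4, x5, x6, x7, x9, x10, x12, x13} = {x1, x2, x6, x7, x9, x10, x13}
So ⟦red box⟧ = {x1, x2, x6, x7, x9, x10, x13}.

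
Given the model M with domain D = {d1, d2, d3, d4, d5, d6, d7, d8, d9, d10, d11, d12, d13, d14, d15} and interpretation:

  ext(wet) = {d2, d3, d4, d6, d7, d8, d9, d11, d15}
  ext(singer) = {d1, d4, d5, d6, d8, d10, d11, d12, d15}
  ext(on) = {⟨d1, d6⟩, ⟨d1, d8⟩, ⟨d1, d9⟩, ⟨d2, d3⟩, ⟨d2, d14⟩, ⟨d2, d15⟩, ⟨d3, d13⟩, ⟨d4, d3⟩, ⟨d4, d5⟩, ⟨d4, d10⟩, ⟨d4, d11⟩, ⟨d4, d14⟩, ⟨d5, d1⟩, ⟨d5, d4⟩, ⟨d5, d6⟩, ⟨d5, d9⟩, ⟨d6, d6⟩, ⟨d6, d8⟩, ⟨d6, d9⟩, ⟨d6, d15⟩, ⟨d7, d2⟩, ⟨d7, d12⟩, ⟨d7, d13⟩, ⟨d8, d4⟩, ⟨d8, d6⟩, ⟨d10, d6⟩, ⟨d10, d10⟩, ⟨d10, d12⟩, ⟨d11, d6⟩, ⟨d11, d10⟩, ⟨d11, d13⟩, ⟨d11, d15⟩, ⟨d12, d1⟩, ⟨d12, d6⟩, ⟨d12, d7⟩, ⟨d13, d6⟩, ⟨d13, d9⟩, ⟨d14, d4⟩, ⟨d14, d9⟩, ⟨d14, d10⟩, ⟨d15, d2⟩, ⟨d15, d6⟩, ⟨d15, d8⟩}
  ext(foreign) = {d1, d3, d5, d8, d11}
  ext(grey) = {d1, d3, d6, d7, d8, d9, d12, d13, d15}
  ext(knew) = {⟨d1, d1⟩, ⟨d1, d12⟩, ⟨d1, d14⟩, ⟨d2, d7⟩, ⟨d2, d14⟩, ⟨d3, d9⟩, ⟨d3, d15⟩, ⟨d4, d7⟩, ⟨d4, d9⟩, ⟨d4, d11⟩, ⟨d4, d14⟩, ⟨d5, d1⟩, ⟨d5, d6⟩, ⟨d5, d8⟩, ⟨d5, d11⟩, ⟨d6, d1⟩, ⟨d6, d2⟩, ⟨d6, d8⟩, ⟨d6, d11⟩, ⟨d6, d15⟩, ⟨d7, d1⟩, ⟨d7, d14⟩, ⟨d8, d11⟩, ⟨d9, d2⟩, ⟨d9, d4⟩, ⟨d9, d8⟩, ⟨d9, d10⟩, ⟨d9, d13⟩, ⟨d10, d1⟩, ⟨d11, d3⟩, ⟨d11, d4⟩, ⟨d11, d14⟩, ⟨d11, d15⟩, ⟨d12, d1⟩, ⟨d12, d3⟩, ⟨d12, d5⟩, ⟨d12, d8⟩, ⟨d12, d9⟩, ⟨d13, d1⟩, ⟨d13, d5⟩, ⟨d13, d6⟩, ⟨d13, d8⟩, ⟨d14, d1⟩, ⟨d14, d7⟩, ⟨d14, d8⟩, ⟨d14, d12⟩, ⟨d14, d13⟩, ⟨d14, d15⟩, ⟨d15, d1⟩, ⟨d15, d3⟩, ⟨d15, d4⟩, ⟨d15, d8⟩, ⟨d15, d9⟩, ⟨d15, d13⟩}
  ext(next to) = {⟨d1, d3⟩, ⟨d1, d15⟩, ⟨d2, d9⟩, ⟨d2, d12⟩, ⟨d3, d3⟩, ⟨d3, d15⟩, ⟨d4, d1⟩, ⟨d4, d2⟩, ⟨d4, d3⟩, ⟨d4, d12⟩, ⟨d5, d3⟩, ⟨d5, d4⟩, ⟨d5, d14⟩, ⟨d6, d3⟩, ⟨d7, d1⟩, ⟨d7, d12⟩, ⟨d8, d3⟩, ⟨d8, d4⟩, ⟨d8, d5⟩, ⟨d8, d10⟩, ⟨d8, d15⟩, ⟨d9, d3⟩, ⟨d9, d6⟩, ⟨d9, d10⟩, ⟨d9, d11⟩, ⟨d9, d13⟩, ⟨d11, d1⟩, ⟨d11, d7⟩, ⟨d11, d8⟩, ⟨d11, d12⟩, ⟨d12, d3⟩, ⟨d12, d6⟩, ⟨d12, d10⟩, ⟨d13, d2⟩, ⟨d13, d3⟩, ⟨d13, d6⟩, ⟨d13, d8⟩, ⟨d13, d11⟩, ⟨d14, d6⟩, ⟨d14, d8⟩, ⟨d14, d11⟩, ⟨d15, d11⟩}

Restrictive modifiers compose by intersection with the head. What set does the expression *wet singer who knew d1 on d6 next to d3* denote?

{d6}

⟦who knew d1⟧ = {x : ⟨x, d1⟩ ∈ ⟦knew⟧} = {d1, d5, d6, d7, d10, d12, d13, d14, d15}
⟦on d6⟧ = {x : ⟨x, d6⟩ ∈ ⟦on⟧} = {d1, d5, d6, d8, d10, d11, d12, d13, d15}
⟦next to d3⟧ = {x : ⟨x, d3⟩ ∈ ⟦next to⟧} = {d1, d3, d4, d5, d6, d8, d9, d12, d13}
⟦singer⟧ = {d1, d4, d5, d6, d8, d10, d11, d12, d15}
… ∩ ⟦who knew d1⟧ = {d1, d4, d5, d6, d8, d10, d11, d12, d15} ∩ {d1, d5, d6, d7, d10, d12, d13, d14, d15} = {d1, d5, d6, d10, d12, d15}
… ∩ ⟦on d6⟧ = {d1, d5, d6, d10, d12, d15} ∩ {d1, d5, d6, d8, d10, d11, d12, d13, d15} = {d1, d5, d6, d10, d12, d15}
… ∩ ⟦next to d3⟧ = {d1, d5, d6, d10, d12, d15} ∩ {d1, d3, d4, d5, d6, d8, d9, d12, d13} = {d1, d5, d6, d12}
… ∩ ⟦wet⟧ = {d1, d5, d6, d12} ∩ {d2, d3, d4, d6, d7, d8, d9, d11, d15} = {d6}
So ⟦wet singer who knew d1 on d6 next to d3⟧ = {d6}.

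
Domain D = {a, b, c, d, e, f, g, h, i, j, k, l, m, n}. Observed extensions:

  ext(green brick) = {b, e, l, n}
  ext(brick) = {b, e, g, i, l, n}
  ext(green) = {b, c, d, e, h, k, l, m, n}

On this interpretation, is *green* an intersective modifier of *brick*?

⟦green⟧ ∩ ⟦brick⟧ = {b, c, d, e, h, k, l, m, n} ∩ {b, e, g, i, l, n} = {b, e, l, n}
Observed ⟦green brick⟧ = {b, e, l, n}.
These coincide, so the modifier is intersective here.

yes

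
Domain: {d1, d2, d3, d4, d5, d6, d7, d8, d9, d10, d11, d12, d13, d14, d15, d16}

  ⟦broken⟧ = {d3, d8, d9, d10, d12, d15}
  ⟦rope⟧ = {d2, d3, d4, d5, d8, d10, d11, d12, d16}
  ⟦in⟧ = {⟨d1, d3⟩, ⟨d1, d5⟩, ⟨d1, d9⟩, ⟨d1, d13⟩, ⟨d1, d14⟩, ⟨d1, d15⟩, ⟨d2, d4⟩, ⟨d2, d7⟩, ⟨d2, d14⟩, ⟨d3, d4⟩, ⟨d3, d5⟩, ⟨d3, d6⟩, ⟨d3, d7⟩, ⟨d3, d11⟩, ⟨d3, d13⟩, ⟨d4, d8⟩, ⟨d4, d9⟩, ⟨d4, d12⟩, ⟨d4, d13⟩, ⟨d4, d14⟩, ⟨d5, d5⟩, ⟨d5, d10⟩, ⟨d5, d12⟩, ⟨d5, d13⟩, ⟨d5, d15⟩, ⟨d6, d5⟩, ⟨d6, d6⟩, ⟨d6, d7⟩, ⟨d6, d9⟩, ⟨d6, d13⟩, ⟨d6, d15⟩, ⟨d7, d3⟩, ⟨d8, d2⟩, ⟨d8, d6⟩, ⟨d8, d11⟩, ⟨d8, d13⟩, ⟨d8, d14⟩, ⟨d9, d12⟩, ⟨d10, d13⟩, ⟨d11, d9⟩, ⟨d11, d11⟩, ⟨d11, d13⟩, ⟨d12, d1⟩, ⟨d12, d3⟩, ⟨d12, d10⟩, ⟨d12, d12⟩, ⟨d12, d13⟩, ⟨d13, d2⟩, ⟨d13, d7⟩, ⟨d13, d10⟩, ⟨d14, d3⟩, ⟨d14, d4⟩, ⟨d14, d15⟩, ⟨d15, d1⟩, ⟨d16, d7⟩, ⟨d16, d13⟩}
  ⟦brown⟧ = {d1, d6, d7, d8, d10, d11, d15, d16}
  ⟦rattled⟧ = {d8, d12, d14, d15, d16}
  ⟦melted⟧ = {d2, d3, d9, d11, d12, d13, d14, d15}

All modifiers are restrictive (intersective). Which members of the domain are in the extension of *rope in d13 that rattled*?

{d8, d12, d16}

⟦in d13⟧ = {x : ⟨x, d13⟩ ∈ ⟦in⟧} = {d1, d3, d4, d5, d6, d8, d10, d11, d12, d16}
⟦that rattled⟧ = ⟦rattled⟧ = {d8, d12, d14, d15, d16}
⟦rope⟧ = {d2, d3, d4, d5, d8, d10, d11, d12, d16}
… ∩ ⟦in d13⟧ = {d2, d3, d4, d5, d8, d10, d11, d12, d16} ∩ {d1, d3, d4, d5, d6, d8, d10, d11, d12, d16} = {d3, d4, d5, d8, d10, d11, d12, d16}
… ∩ ⟦that rattled⟧ = {d3, d4, d5, d8, d10, d11, d12, d16} ∩ {d8, d12, d14, d15, d16} = {d8, d12, d16}
So ⟦rope in d13 that rattled⟧ = {d8, d12, d16}.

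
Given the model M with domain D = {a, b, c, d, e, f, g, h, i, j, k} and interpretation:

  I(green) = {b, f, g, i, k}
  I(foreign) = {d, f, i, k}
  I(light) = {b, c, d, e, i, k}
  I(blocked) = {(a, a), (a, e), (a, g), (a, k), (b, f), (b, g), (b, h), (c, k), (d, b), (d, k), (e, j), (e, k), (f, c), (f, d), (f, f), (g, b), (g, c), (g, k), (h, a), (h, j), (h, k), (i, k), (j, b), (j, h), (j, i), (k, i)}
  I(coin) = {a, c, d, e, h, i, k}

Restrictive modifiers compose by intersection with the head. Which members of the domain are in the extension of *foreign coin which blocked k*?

{d, i}

⟦which blocked k⟧ = {x : ⟨x, k⟩ ∈ ⟦blocked⟧} = {a, c, d, e, g, h, i}
⟦coin⟧ = {a, c, d, e, h, i, k}
… ∩ ⟦which blocked k⟧ = {a, c, d, e, h, i, k} ∩ {a, c, d, e, g, h, i} = {a, c, d, e, h, i}
… ∩ ⟦foreign⟧ = {a, c, d, e, h, i} ∩ {d, f, i, k} = {d, i}
So ⟦foreign coin which blocked k⟧ = {d, i}.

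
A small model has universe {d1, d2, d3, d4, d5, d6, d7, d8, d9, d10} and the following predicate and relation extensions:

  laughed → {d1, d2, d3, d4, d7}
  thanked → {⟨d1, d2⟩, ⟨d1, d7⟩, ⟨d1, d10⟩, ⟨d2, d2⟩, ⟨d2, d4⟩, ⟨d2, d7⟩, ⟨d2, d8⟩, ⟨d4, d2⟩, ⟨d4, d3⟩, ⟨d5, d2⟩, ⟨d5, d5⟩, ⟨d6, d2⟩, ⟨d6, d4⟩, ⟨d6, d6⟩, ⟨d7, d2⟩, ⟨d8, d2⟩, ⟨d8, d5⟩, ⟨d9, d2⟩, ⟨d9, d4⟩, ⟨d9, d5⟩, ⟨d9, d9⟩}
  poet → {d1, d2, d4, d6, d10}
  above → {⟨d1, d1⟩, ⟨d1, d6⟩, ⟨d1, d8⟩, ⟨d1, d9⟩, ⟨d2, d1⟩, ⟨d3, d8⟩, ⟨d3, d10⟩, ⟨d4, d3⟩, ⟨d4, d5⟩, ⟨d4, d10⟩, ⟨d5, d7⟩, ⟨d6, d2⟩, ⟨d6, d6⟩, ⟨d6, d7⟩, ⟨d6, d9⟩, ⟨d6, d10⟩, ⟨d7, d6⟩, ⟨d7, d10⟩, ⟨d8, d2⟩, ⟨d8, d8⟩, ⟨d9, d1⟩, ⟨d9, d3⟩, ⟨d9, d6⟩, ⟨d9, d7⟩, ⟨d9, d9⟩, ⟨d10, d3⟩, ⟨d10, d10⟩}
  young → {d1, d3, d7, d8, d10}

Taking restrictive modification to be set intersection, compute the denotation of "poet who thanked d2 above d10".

{d4, d6}

⟦who thanked d2⟧ = {x : ⟨x, d2⟩ ∈ ⟦thanked⟧} = {d1, d2, d4, d5, d6, d7, d8, d9}
⟦above d10⟧ = {x : ⟨x, d10⟩ ∈ ⟦above⟧} = {d3, d4, d6, d7, d10}
⟦poet⟧ = {d1, d2, d4, d6, d10}
… ∩ ⟦who thanked d2⟧ = {d1, d2, d4, d6, d10} ∩ {d1, d2, d4, d5, d6, d7, d8, d9} = {d1, d2, d4, d6}
… ∩ ⟦above d10⟧ = {d1, d2, d4, d6} ∩ {d3, d4, d6, d7, d10} = {d4, d6}
So ⟦poet who thanked d2 above d10⟧ = {d4, d6}.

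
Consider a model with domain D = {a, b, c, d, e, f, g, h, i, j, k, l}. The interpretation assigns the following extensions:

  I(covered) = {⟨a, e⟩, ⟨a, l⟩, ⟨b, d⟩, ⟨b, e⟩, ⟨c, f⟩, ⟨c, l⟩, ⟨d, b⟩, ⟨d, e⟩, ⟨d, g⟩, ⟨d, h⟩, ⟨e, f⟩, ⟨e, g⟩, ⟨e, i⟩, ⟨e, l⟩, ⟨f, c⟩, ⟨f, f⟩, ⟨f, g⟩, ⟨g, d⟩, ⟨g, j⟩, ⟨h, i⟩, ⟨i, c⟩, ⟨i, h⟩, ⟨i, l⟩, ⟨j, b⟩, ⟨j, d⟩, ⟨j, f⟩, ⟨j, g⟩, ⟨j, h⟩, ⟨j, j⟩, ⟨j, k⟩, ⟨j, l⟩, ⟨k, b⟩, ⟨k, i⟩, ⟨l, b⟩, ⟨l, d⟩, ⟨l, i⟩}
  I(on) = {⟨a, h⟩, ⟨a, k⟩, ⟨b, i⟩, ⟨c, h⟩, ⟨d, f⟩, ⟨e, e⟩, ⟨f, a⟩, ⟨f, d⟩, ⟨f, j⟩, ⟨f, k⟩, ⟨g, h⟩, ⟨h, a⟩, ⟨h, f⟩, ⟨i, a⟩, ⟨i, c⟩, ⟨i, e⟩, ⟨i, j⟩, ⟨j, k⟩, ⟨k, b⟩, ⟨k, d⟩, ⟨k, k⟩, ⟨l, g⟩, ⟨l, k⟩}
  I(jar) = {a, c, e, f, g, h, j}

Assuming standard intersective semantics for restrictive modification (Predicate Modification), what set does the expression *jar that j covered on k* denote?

⟦that j covered⟧ = {x : ⟨j, x⟩ ∈ ⟦covered⟧} = {b, d, f, g, h, j, k, l}
⟦on k⟧ = {x : ⟨x, k⟩ ∈ ⟦on⟧} = {a, f, j, k, l}
⟦jar⟧ = {a, c, e, f, g, h, j}
… ∩ ⟦that j covered⟧ = {a, c, e, f, g, h, j} ∩ {b, d, f, g, h, j, k, l} = {f, g, h, j}
… ∩ ⟦on k⟧ = {f, g, h, j} ∩ {a, f, j, k, l} = {f, j}
So ⟦jar that j covered on k⟧ = {f, j}.

{f, j}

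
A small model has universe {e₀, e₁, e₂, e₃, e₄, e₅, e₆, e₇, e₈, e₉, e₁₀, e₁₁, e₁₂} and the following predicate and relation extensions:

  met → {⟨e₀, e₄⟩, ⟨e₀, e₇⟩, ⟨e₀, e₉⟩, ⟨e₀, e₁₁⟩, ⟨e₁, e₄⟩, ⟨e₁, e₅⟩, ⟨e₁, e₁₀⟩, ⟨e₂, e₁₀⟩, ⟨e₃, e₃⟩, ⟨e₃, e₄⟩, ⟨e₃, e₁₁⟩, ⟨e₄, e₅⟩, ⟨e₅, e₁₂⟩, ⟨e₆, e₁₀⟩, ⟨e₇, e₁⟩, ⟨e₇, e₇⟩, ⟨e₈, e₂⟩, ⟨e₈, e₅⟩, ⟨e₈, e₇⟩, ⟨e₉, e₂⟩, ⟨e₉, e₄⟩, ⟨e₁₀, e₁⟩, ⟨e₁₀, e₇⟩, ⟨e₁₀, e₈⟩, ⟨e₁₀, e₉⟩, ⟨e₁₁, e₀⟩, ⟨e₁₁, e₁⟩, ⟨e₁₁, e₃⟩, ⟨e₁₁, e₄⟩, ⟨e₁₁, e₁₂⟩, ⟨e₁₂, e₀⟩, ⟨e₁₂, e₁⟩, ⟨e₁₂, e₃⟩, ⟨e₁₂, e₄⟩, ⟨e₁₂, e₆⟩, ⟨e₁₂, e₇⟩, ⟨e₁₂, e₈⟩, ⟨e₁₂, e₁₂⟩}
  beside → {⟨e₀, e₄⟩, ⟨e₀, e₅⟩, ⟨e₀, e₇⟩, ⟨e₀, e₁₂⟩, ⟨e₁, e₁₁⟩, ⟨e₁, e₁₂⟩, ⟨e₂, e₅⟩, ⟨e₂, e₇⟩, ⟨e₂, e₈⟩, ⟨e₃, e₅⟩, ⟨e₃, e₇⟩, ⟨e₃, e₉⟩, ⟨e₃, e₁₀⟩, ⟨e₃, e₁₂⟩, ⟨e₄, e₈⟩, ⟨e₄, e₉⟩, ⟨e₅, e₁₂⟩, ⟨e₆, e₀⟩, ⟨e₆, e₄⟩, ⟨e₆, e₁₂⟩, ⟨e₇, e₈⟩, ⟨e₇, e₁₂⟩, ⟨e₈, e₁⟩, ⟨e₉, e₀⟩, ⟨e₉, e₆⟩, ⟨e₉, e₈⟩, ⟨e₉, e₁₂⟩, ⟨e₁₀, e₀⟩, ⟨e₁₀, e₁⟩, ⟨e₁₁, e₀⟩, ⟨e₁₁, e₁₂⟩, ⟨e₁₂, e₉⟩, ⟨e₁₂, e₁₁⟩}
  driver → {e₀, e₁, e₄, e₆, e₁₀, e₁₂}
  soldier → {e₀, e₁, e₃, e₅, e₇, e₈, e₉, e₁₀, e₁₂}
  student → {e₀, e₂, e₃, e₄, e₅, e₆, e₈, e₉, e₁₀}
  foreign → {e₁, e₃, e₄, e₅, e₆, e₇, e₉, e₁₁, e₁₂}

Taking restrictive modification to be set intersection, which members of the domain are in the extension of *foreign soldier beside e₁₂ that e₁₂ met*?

⟦beside e₁₂⟧ = {x : ⟨x, e₁₂⟩ ∈ ⟦beside⟧} = {e₀, e₁, e₃, e₅, e₆, e₇, e₉, e₁₁}
⟦that e₁₂ met⟧ = {x : ⟨e₁₂, x⟩ ∈ ⟦met⟧} = {e₀, e₁, e₃, e₄, e₆, e₇, e₈, e₁₂}
⟦soldier⟧ = {e₀, e₁, e₃, e₅, e₇, e₈, e₉, e₁₀, e₁₂}
… ∩ ⟦beside e₁₂⟧ = {e₀, e₁, e₃, e₅, e₇, e₈, e₉, e₁₀, e₁₂} ∩ {e₀, e₁, e₃, e₅, e₆, e₇, e₉, e₁₁} = {e₀, e₁, e₃, e₅, e₇, e₉}
… ∩ ⟦that e₁₂ met⟧ = {e₀, e₁, e₃, e₅, e₇, e₉} ∩ {e₀, e₁, e₃, e₄, e₆, e₇, e₈, e₁₂} = {e₀, e₁, e₃, e₇}
… ∩ ⟦foreign⟧ = {e₀, e₁, e₃, e₇} ∩ {e₁, e₃, e₄, e₅, e₆, e₇, e₉, e₁₁, e₁₂} = {e₁, e₃, e₇}
So ⟦foreign soldier beside e₁₂ that e₁₂ met⟧ = {e₁, e₃, e₇}.

{e₁, e₃, e₇}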